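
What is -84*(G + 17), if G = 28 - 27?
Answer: -1512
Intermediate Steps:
G = 1
-84*(G + 17) = -84*(1 + 17) = -84*18 = -1512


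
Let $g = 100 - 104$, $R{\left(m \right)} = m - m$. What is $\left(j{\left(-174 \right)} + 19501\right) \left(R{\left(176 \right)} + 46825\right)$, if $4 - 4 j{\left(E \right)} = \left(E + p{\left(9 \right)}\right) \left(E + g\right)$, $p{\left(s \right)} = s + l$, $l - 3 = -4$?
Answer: $567284875$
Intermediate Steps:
$l = -1$ ($l = 3 - 4 = -1$)
$R{\left(m \right)} = 0$
$g = -4$ ($g = 100 - 104 = -4$)
$p{\left(s \right)} = -1 + s$ ($p{\left(s \right)} = s - 1 = -1 + s$)
$j{\left(E \right)} = 1 - \frac{\left(-4 + E\right) \left(8 + E\right)}{4}$ ($j{\left(E \right)} = 1 - \frac{\left(E + \left(-1 + 9\right)\right) \left(E - 4\right)}{4} = 1 - \frac{\left(E + 8\right) \left(-4 + E\right)}{4} = 1 - \frac{\left(8 + E\right) \left(-4 + E\right)}{4} = 1 - \frac{\left(-4 + E\right) \left(8 + E\right)}{4}$)
$\left(j{\left(-174 \right)} + 19501\right) \left(R{\left(176 \right)} + 46825\right) = \left(\left(9 - -174 - \frac{\left(-174\right)^{2}}{4}\right) + 19501\right) \left(0 + 46825\right) = \left(\left(9 + 174 - 7569\right) + 19501\right) 46825 = \left(-7386 + 19501\right) 46825 = 12115 \cdot 46825 = 567284875$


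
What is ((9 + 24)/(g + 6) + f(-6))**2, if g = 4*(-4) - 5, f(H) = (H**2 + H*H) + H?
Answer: 101761/25 ≈ 4070.4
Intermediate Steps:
f(H) = H + 2*H**2 (f(H) = (H**2 + H**2) + H = 2*H**2 + H = H + 2*H**2)
g = -21 (g = -16 - 5 = -21)
((9 + 24)/(g + 6) + f(-6))**2 = ((9 + 24)/(-21 + 6) - 6*(1 + 2*(-6)))**2 = (33/(-15) - 6*(1 - 12))**2 = (33*(-1/15) - 6*(-11))**2 = (-11/5 + 66)**2 = (319/5)**2 = 101761/25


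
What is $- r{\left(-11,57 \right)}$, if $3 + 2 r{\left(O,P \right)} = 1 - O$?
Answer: $- \frac{9}{2} \approx -4.5$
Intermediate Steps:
$r{\left(O,P \right)} = -1 - \frac{O}{2}$ ($r{\left(O,P \right)} = - \frac{3}{2} + \frac{1 - O}{2} = - \frac{3}{2} - \left(- \frac{1}{2} + \frac{O}{2}\right) = -1 - \frac{O}{2}$)
$- r{\left(-11,57 \right)} = - (-1 - - \frac{11}{2}) = - (-1 + \frac{11}{2}) = \left(-1\right) \frac{9}{2} = - \frac{9}{2}$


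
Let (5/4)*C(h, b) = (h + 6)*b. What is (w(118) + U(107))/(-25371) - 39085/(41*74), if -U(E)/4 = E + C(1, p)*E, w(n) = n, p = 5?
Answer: -106036171/8552846 ≈ -12.398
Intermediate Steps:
C(h, b) = 4*b*(6 + h)/5 (C(h, b) = 4*((h + 6)*b)/5 = 4*((6 + h)*b)/5 = 4*(b*(6 + h))/5 = 4*b*(6 + h)/5)
U(E) = -116*E (U(E) = -4*(E + ((4/5)*5*(6 + 1))*E) = -4*(E + ((4/5)*5*7)*E) = -4*(E + 28*E) = -116*E)
(w(118) + U(107))/(-25371) - 39085/(41*74) = (118 - 116*107)/(-25371) - 39085/(41*74) = (118 - 12412)*(-1/25371) - 39085/3034 = -12294*(-1/25371) - 39085*1/3034 = 1366/2819 - 39085/3034 = -106036171/8552846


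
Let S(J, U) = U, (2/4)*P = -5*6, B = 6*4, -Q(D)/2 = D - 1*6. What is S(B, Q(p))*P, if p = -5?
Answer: -1320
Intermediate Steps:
Q(D) = 12 - 2*D (Q(D) = -2*(D - 1*6) = -2*(D - 6) = -2*(-6 + D) = 12 - 2*D)
B = 24
P = -60 (P = 2*(-5*6) = 2*(-30) = -60)
S(B, Q(p))*P = (12 - 2*(-5))*(-60) = (12 + 10)*(-60) = 22*(-60) = -1320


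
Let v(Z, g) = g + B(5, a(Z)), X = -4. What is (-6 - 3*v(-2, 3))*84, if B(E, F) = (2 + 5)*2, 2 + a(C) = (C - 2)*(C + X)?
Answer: -4788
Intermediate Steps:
a(C) = -2 + (-4 + C)*(-2 + C) (a(C) = -2 + (C - 2)*(C - 4) = -2 + (-2 + C)*(-4 + C) = -2 + (-4 + C)*(-2 + C))
B(E, F) = 14 (B(E, F) = 7*2 = 14)
v(Z, g) = 14 + g (v(Z, g) = g + 14 = 14 + g)
(-6 - 3*v(-2, 3))*84 = (-6 - 3*(14 + 3))*84 = (-6 - 3*17)*84 = (-6 - 51)*84 = -57*84 = -4788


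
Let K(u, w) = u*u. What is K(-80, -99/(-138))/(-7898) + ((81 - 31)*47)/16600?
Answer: -876797/1311068 ≈ -0.66877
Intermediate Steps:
K(u, w) = u²
K(-80, -99/(-138))/(-7898) + ((81 - 31)*47)/16600 = (-80)²/(-7898) + ((81 - 31)*47)/16600 = 6400*(-1/7898) + (50*47)*(1/16600) = -3200/3949 + 2350*(1/16600) = -3200/3949 + 47/332 = -876797/1311068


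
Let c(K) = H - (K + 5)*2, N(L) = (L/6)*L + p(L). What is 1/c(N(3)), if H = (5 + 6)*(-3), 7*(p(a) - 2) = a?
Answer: -7/356 ≈ -0.019663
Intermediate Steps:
p(a) = 2 + a/7
N(L) = 2 + L²/6 + L/7 (N(L) = (L/6)*L + (2 + L/7) = L²/6 + (2 + L/7) = 2 + L²/6 + L/7)
H = -33 (H = 11*(-3) = -33)
c(K) = -43 - 2*K (c(K) = -33 - (K + 5)*2 = -33 - (5 + K)*2 = -33 - (10 + 2*K) = -33 + (-10 - 2*K) = -43 - 2*K)
1/c(N(3)) = 1/(-43 - 2*(2 + (⅙)*3² + (⅐)*3)) = 1/(-43 - 2*(2 + (⅙)*9 + 3/7)) = 1/(-43 - 2*(2 + 3/2 + 3/7)) = 1/(-43 - 2*55/14) = 1/(-43 - 55/7) = 1/(-356/7) = -7/356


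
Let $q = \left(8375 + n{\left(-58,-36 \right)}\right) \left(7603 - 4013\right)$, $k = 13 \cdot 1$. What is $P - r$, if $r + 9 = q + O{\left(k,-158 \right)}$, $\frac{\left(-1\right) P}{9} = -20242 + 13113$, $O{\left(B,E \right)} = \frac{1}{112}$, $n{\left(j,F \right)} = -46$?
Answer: $- \frac{3341737281}{112} \approx -2.9837 \cdot 10^{7}$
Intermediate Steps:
$k = 13$
$O{\left(B,E \right)} = \frac{1}{112}$
$q = 29901110$ ($q = \left(8375 - 46\right) \left(7603 - 4013\right) = 8329 \cdot 3590 = 29901110$)
$P = 64161$ ($P = - 9 \left(-20242 + 13113\right) = \left(-9\right) \left(-7129\right) = 64161$)
$r = \frac{3348923313}{112}$ ($r = -9 + \left(29901110 + \frac{1}{112}\right) = -9 + \frac{3348924321}{112} = \frac{3348923313}{112} \approx 2.9901 \cdot 10^{7}$)
$P - r = 64161 - \frac{3348923313}{112} = - \frac{3341737281}{112}$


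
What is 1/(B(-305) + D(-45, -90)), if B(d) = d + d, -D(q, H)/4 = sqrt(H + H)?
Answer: I/(2*(-305*I + 12*sqrt(5))) ≈ -0.0016268 + 0.00014312*I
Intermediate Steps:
D(q, H) = -4*sqrt(2)*sqrt(H) (D(q, H) = -4*sqrt(H + H) = -4*sqrt(2)*sqrt(H))
B(d) = 2*d
1/(B(-305) + D(-45, -90)) = 1/(2*(-305) - 4*sqrt(2)*sqrt(-90)) = 1/(-610 - 4*sqrt(2)*3*I*sqrt(10)) = 1/(-610 - 24*I*sqrt(5))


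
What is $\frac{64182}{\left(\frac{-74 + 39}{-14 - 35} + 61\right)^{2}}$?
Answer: $\frac{524153}{31104} \approx 16.852$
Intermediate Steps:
$\frac{64182}{\left(\frac{-74 + 39}{-14 - 35} + 61\right)^{2}} = \frac{64182}{\left(- \frac{35}{-49} + 61\right)^{2}} = \frac{64182}{\left(\left(-35\right) \left(- \frac{1}{49}\right) + 61\right)^{2}} = \frac{64182}{\left(\frac{5}{7} + 61\right)^{2}} = \frac{64182}{\left(\frac{432}{7}\right)^{2}} = \frac{64182}{\frac{186624}{49}} = 64182 \cdot \frac{49}{186624} = \frac{524153}{31104}$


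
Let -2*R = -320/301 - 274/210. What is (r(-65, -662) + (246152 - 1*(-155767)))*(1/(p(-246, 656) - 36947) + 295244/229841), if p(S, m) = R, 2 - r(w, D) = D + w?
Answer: 39659797259857153488/76679719675679 ≈ 5.1721e+5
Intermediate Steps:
r(w, D) = 2 - D - w (r(w, D) = 2 - (D + w) = 2 + (-D - w) = 2 - D - w)
R = 10691/9030 (R = -(-320/301 - 274/210)/2 = -(-320*1/301 - 274*1/210)/2 = -(-320/301 - 137/105)/2 = -½*(-10691/4515) = 10691/9030 ≈ 1.1839)
p(S, m) = 10691/9030
(r(-65, -662) + (246152 - 1*(-155767)))*(1/(p(-246, 656) - 36947) + 295244/229841) = ((2 - 1*(-662) - 1*(-65)) + (246152 - 1*(-155767)))*(1/(10691/9030 - 36947) + 295244/229841) = ((2 + 662 + 65) + (246152 + 155767))*(1/(-333620719/9030) + 295244*(1/229841)) = (729 + 401919)*(-9030/333620719 + 295244/229841) = 402648*(98497440096206/76679719675679) = 39659797259857153488/76679719675679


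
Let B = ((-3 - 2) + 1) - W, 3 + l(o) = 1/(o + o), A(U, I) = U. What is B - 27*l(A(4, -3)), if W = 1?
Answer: 581/8 ≈ 72.625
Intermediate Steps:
l(o) = -3 + 1/(2*o) (l(o) = -3 + 1/(o + o) = -3 + 1/(2*o))
B = -5 (B = ((-3 - 2) + 1) - 1*1 = (-5 + 1) - 1 = -4 - 1 = -5)
B - 27*l(A(4, -3)) = -5 - 27*(-3 + (1/2)/4) = -5 - 27*(-3 + (1/2)*(1/4)) = -5 - 27*(-3 + 1/8) = -5 - 27*(-23/8) = -5 + 621/8 = 581/8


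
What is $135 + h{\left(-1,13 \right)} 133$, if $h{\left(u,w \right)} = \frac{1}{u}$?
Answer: $2$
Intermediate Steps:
$135 + h{\left(-1,13 \right)} 133 = 135 + \frac{1}{-1} \cdot 133 = 135 - 133 = 2$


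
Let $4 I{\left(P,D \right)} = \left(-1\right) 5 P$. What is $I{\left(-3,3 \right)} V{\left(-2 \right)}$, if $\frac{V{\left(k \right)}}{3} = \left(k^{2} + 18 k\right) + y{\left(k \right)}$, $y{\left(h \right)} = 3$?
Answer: $- \frac{1305}{4} \approx -326.25$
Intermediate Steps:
$I{\left(P,D \right)} = - \frac{5 P}{4}$ ($I{\left(P,D \right)} = \frac{\left(-1\right) 5 P}{4} = \frac{\left(-5\right) P}{4} = - \frac{5 P}{4}$)
$V{\left(k \right)} = 9 + 3 k^{2} + 54 k$ ($V{\left(k \right)} = 3 \left(\left(k^{2} + 18 k\right) + 3\right) = 3 \left(3 + k^{2} + 18 k\right) = 9 + 3 k^{2} + 54 k$)
$I{\left(-3,3 \right)} V{\left(-2 \right)} = \left(- \frac{5}{4}\right) \left(-3\right) \left(9 + 3 \left(-2\right)^{2} + 54 \left(-2\right)\right) = \frac{15 \left(9 + 3 \cdot 4 - 108\right)}{4} = \frac{15 \left(9 + 12 - 108\right)}{4} = \frac{15}{4} \left(-87\right) = - \frac{1305}{4}$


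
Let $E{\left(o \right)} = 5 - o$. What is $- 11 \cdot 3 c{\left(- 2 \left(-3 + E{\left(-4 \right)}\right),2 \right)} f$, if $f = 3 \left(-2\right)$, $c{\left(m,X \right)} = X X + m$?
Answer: $-1584$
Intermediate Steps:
$c{\left(m,X \right)} = m + X^{2}$ ($c{\left(m,X \right)} = X^{2} + m = m + X^{2}$)
$f = -6$
$- 11 \cdot 3 c{\left(- 2 \left(-3 + E{\left(-4 \right)}\right),2 \right)} f = - 11 \cdot 3 \left(- 2 \left(-3 + \left(5 - -4\right)\right) + 2^{2}\right) \left(-6\right) = - 11 \cdot 3 \left(- 2 \left(-3 + \left(5 + 4\right)\right) + 4\right) \left(-6\right) = - 11 \cdot 3 \left(- 2 \left(-3 + 9\right) + 4\right) \left(-6\right) = - 11 \cdot 3 \left(\left(-2\right) 6 + 4\right) \left(-6\right) = - 11 \cdot 3 \left(-12 + 4\right) \left(-6\right) = - 11 \cdot 3 \left(-8\right) \left(-6\right) = - 11 \left(\left(-24\right) \left(-6\right)\right) = \left(-11\right) 144 = -1584$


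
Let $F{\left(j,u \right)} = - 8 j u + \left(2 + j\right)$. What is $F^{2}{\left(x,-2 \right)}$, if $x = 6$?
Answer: $10816$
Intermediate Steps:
$F{\left(j,u \right)} = 2 + j - 8 j u$ ($F{\left(j,u \right)} = - 8 j u + \left(2 + j\right) = 2 + j - 8 j u$)
$F^{2}{\left(x,-2 \right)} = \left(2 + 6 - 48 \left(-2\right)\right)^{2} = \left(2 + 6 + 96\right)^{2} = 104^{2} = 10816$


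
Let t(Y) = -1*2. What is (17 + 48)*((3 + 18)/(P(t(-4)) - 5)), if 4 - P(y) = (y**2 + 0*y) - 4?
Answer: -1365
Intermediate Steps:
t(Y) = -2
P(y) = 8 - y**2 (P(y) = 4 - ((y**2 + 0*y) - 4) = 4 - ((y**2 + 0) - 4) = 4 - (y**2 - 4) = 4 - (-4 + y**2) = 4 + (4 - y**2) = 8 - y**2)
(17 + 48)*((3 + 18)/(P(t(-4)) - 5)) = (17 + 48)*((3 + 18)/((8 - 1*(-2)**2) - 5)) = 65*(21/((8 - 1*4) - 5)) = 65*(21/((8 - 4) - 5)) = 65*(21/(4 - 5)) = 65*(21/(-1)) = 65*(21*(-1)) = 65*(-21) = -1365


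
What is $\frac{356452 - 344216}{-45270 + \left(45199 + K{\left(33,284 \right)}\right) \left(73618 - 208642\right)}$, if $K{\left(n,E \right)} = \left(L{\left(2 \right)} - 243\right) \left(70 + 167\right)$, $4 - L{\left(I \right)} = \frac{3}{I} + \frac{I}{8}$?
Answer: $\frac{6118}{800585295} \approx 7.6419 \cdot 10^{-6}$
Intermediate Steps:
$L{\left(I \right)} = 4 - \frac{3}{I} - \frac{I}{8}$ ($L{\left(I \right)} = 4 - \left(\frac{3}{I} + \frac{I}{8}\right) = 4 - \frac{3}{I} - \frac{I}{8}$)
$K{\left(n,E \right)} = - \frac{228231}{4}$ ($K{\left(n,E \right)} = \left(\left(4 - \frac{3}{2} - \frac{1}{4}\right) - 243\right) \left(70 + 167\right) = \left(\left(4 - \frac{3}{2} - \frac{1}{4}\right) - 243\right) 237 = \left(\frac{9}{4} - 243\right) 237 = \left(- \frac{963}{4}\right) 237 = - \frac{228231}{4}$)
$\frac{356452 - 344216}{-45270 + \left(45199 + K{\left(33,284 \right)}\right) \left(73618 - 208642\right)} = \frac{356452 - 344216}{-45270 + \left(45199 - \frac{228231}{4}\right) \left(73618 - 208642\right)} = \frac{12236}{-45270 - -1601215860} = \frac{12236}{-45270 + 1601215860} = \frac{12236}{1601170590} = 12236 \cdot \frac{1}{1601170590} = \frac{6118}{800585295}$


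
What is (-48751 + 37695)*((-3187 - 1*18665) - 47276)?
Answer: 764279168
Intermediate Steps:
(-48751 + 37695)*((-3187 - 1*18665) - 47276) = -11056*((-3187 - 18665) - 47276) = -11056*(-21852 - 47276) = -11056*(-69128) = 764279168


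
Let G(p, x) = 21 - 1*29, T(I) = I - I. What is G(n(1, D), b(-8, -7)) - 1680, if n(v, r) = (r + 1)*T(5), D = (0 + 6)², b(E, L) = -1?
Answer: -1688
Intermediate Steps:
T(I) = 0
D = 36 (D = 6² = 36)
n(v, r) = 0 (n(v, r) = (r + 1)*0 = (1 + r)*0 = 0)
G(p, x) = -8 (G(p, x) = 21 - 29 = -8)
G(n(1, D), b(-8, -7)) - 1680 = -8 - 1680 = -1688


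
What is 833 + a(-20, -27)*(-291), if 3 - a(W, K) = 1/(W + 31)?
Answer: -149/11 ≈ -13.545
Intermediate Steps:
a(W, K) = 3 - 1/(31 + W) (a(W, K) = 3 - 1/(W + 31) = 3 - 1/(31 + W))
833 + a(-20, -27)*(-291) = 833 + ((92 + 3*(-20))/(31 - 20))*(-291) = 833 + ((92 - 60)/11)*(-291) = 833 + ((1/11)*32)*(-291) = 833 + (32/11)*(-291) = 833 - 9312/11 = -149/11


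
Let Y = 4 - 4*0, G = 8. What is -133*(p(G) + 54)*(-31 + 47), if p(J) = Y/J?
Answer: -115976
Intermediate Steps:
Y = 4 (Y = 4 + 0 = 4)
p(J) = 4/J
-133*(p(G) + 54)*(-31 + 47) = -133*(4/8 + 54)*(-31 + 47) = -133*(4*(⅛) + 54)*16 = -133*(½ + 54)*16 = -14497*16/2 = -133*872 = -115976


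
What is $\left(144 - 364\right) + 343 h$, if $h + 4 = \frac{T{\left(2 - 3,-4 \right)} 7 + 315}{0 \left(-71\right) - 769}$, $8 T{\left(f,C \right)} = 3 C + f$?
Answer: $- \frac{10627131}{6152} \approx -1727.4$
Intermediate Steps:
$T{\left(f,C \right)} = \frac{f}{8} + \frac{3 C}{8}$ ($T{\left(f,C \right)} = \frac{3 C + f}{8} = \frac{f + 3 C}{8} = \frac{f}{8} + \frac{3 C}{8}$)
$h = - \frac{27037}{6152}$ ($h = -4 + \frac{\left(\frac{2 - 3}{8} + \frac{3}{8} \left(-4\right)\right) 7 + 315}{0 \left(-71\right) - 769} = -4 + \frac{\left(\frac{1}{8} \left(-1\right) - \frac{3}{2}\right) 7 + 315}{0 - 769} = -4 + \frac{\left(- \frac{1}{8} - \frac{3}{2}\right) 7 + 315}{-769} = -4 + \left(\left(- \frac{13}{8}\right) 7 + 315\right) \left(- \frac{1}{769}\right) = -4 + \left(- \frac{91}{8} + 315\right) \left(- \frac{1}{769}\right) = -4 + \frac{2429}{8} \left(- \frac{1}{769}\right) = -4 - \frac{2429}{6152} = - \frac{27037}{6152} \approx -4.3948$)
$\left(144 - 364\right) + 343 h = \left(144 - 364\right) + 343 \left(- \frac{27037}{6152}\right) = \left(144 - 364\right) - \frac{9273691}{6152} = -220 - \frac{9273691}{6152} = - \frac{10627131}{6152}$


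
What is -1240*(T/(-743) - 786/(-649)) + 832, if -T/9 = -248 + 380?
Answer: -1279016176/482207 ≈ -2652.4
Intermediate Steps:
T = -1188 (T = -9*(-248 + 380) = -9*132 = -1188)
-1240*(T/(-743) - 786/(-649)) + 832 = -1240*(-1188/(-743) - 786/(-649)) + 832 = -1240*(-1188*(-1/743) - 786*(-1/649)) + 832 = -1240*(1188/743 + 786/649) + 832 = -1240*1355010/482207 + 832 = -1680212400/482207 + 832 = -1279016176/482207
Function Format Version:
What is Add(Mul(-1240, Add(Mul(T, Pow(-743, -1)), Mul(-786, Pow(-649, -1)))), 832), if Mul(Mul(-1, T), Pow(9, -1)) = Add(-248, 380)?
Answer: Rational(-1279016176, 482207) ≈ -2652.4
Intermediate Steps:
T = -1188 (T = Mul(-9, Add(-248, 380)) = Mul(-9, 132) = -1188)
Add(Mul(-1240, Add(Mul(T, Pow(-743, -1)), Mul(-786, Pow(-649, -1)))), 832) = Add(Mul(-1240, Add(Mul(-1188, Pow(-743, -1)), Mul(-786, Pow(-649, -1)))), 832) = Add(Mul(-1240, Add(Mul(-1188, Rational(-1, 743)), Mul(-786, Rational(-1, 649)))), 832) = Add(Mul(-1240, Add(Rational(1188, 743), Rational(786, 649))), 832) = Add(Mul(-1240, Rational(1355010, 482207)), 832) = Add(Rational(-1680212400, 482207), 832) = Rational(-1279016176, 482207)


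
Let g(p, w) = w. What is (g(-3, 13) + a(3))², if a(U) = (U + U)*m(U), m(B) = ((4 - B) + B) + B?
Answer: 3025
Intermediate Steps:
m(B) = 4 + B
a(U) = 2*U*(4 + U) (a(U) = (U + U)*(4 + U) = (2*U)*(4 + U) = 2*U*(4 + U))
(g(-3, 13) + a(3))² = (13 + 2*3*(4 + 3))² = (13 + 2*3*7)² = (13 + 42)² = 55² = 3025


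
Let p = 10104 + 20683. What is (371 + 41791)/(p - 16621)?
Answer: 7027/2361 ≈ 2.9763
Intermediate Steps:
p = 30787
(371 + 41791)/(p - 16621) = (371 + 41791)/(30787 - 16621) = 42162/14166 = 42162*(1/14166) = 7027/2361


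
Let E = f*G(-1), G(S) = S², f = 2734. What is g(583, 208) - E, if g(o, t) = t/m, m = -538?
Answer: -735550/269 ≈ -2734.4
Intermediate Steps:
E = 2734 (E = 2734*(-1)² = 2734*1 = 2734)
g(o, t) = -t/538 (g(o, t) = t/(-538) = t*(-1/538) = -t/538)
g(583, 208) - E = -1/538*208 - 1*2734 = -104/269 - 2734 = -735550/269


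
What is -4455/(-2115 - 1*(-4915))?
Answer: -891/560 ≈ -1.5911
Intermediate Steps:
-4455/(-2115 - 1*(-4915)) = -4455/(-2115 + 4915) = -4455/2800 = -4455*1/2800 = -891/560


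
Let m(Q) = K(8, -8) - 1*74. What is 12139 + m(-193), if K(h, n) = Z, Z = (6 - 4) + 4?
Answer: 12071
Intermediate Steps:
Z = 6 (Z = 2 + 4 = 6)
K(h, n) = 6
m(Q) = -68 (m(Q) = 6 - 1*74 = 6 - 74 = -68)
12139 + m(-193) = 12139 - 68 = 12071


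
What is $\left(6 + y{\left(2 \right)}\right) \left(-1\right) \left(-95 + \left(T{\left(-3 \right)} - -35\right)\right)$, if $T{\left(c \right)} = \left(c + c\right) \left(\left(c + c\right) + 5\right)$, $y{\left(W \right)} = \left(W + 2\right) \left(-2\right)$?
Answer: $-108$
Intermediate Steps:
$y{\left(W \right)} = -4 - 2 W$ ($y{\left(W \right)} = \left(2 + W\right) \left(-2\right) = -4 - 2 W$)
$T{\left(c \right)} = 2 c \left(5 + 2 c\right)$ ($T{\left(c \right)} = 2 c \left(2 c + 5\right) = 2 c \left(5 + 2 c\right)$)
$\left(6 + y{\left(2 \right)}\right) \left(-1\right) \left(-95 + \left(T{\left(-3 \right)} - -35\right)\right) = \left(6 - 8\right) \left(-1\right) \left(-95 + \left(2 \left(-3\right) \left(5 + 2 \left(-3\right)\right) - -35\right)\right) = \left(6 - 8\right) \left(-1\right) \left(-95 + \left(2 \left(-3\right) \left(5 - 6\right) + 35\right)\right) = \left(6 - 8\right) \left(-1\right) \left(-95 + \left(2 \left(-3\right) \left(-1\right) + 35\right)\right) = \left(-2\right) \left(-1\right) \left(-95 + \left(6 + 35\right)\right) = 2 \left(-95 + 41\right) = 2 \left(-54\right) = -108$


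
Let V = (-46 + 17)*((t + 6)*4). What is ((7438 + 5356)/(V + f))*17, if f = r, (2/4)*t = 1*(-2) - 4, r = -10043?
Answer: -217498/9347 ≈ -23.269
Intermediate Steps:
t = -12 (t = 2*(1*(-2) - 4) = 2*(-2 - 4) = 2*(-6) = -12)
f = -10043
V = 696 (V = (-46 + 17)*((-12 + 6)*4) = -(-174)*4 = -29*(-24) = 696)
((7438 + 5356)/(V + f))*17 = ((7438 + 5356)/(696 - 10043))*17 = (12794/(-9347))*17 = (12794*(-1/9347))*17 = -12794/9347*17 = -217498/9347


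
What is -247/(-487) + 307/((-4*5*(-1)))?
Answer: 154449/9740 ≈ 15.857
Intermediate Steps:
-247/(-487) + 307/((-4*5*(-1))) = -247*(-1/487) + 307/((-20*(-1))) = 247/487 + 307/20 = 154449/9740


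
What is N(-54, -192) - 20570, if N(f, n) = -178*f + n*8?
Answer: -12494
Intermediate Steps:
N(f, n) = -178*f + 8*n
N(-54, -192) - 20570 = (-178*(-54) + 8*(-192)) - 20570 = (9612 - 1536) - 20570 = 8076 - 20570 = -12494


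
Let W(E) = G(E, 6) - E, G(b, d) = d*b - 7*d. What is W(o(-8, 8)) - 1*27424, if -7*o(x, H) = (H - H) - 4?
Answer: -192242/7 ≈ -27463.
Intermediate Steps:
G(b, d) = -7*d + b*d (G(b, d) = b*d - 7*d = -7*d + b*d)
o(x, H) = 4/7 (o(x, H) = -((H - H) - 4)/7 = -(0 - 4)/7 = -1/7*(-4) = 4/7)
W(E) = -42 + 5*E (W(E) = 6*(-7 + E) - E = (-42 + 6*E) - E = -42 + 5*E)
W(o(-8, 8)) - 1*27424 = (-42 + 5*(4/7)) - 1*27424 = (-42 + 20/7) - 27424 = -274/7 - 27424 = -192242/7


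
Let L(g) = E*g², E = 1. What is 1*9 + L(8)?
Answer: 73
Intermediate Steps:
L(g) = g² (L(g) = 1*g² = g²)
1*9 + L(8) = 1*9 + 8² = 9 + 64 = 73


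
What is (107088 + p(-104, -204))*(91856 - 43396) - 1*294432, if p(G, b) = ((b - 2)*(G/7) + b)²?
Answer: 19630517487712/49 ≈ 4.0062e+11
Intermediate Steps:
p(G, b) = (b + G*(-2 + b)/7)² (p(G, b) = ((-2 + b)*(G*(⅐)) + b)² = ((-2 + b)*(G/7) + b)² = (G*(-2 + b)/7 + b)² = (b + G*(-2 + b)/7)²)
(107088 + p(-104, -204))*(91856 - 43396) - 1*294432 = (107088 + (-2*(-104) + 7*(-204) - 104*(-204))²/49)*(91856 - 43396) - 1*294432 = (107088 + (208 - 1428 + 21216)²/49)*48460 - 294432 = (107088 + (1/49)*19996²)*48460 - 294432 = (107088 + (1/49)*399840016)*48460 - 294432 = (107088 + 399840016/49)*48460 - 294432 = (405087328/49)*48460 - 294432 = 19630531914880/49 - 294432 = 19630517487712/49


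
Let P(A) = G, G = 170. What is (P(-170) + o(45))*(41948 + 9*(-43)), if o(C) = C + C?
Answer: 10805860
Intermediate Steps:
P(A) = 170
o(C) = 2*C
(P(-170) + o(45))*(41948 + 9*(-43)) = (170 + 2*45)*(41948 + 9*(-43)) = (170 + 90)*(41948 - 387) = 260*41561 = 10805860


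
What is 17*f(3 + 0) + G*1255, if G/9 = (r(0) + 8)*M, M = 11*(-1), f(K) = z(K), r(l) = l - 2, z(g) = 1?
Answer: -745453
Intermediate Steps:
r(l) = -2 + l
f(K) = 1
M = -11
G = -594 (G = 9*(((-2 + 0) + 8)*(-11)) = 9*((-2 + 8)*(-11)) = 9*(6*(-11)) = 9*(-66) = -594)
17*f(3 + 0) + G*1255 = 17*1 - 594*1255 = 17 - 745470 = -745453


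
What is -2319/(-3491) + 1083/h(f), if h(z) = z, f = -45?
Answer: -1225466/52365 ≈ -23.402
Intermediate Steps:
-2319/(-3491) + 1083/h(f) = -2319/(-3491) + 1083/(-45) = -2319*(-1/3491) + 1083*(-1/45) = 2319/3491 - 361/15 = -1225466/52365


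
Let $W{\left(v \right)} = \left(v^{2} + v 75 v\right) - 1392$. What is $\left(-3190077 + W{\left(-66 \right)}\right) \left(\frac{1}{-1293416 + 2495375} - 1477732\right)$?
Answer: $\frac{1693529710582071877}{400653} \approx 4.2269 \cdot 10^{12}$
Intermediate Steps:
$W{\left(v \right)} = -1392 + 76 v^{2}$ ($W{\left(v \right)} = \left(v^{2} + 75 v v\right) - 1392 = \left(v^{2} + 75 v^{2}\right) - 1392 = 76 v^{2} - 1392 = -1392 + 76 v^{2}$)
$\left(-3190077 + W{\left(-66 \right)}\right) \left(\frac{1}{-1293416 + 2495375} - 1477732\right) = \left(-3190077 - \left(1392 - 76 \left(-66\right)^{2}\right)\right) \left(\frac{1}{-1293416 + 2495375} - 1477732\right) = \left(-3190077 + \left(-1392 + 76 \cdot 4356\right)\right) \left(\frac{1}{1201959} - 1477732\right) = \left(-3190077 + \left(-1392 + 331056\right)\right) \left(\frac{1}{1201959} - 1477732\right) = \left(-3190077 + 329664\right) \left(- \frac{1776173276987}{1201959}\right) = \left(-2860413\right) \left(- \frac{1776173276987}{1201959}\right) = \frac{1693529710582071877}{400653}$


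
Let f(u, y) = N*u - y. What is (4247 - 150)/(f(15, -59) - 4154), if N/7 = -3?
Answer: -4097/4410 ≈ -0.92902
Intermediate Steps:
N = -21 (N = 7*(-3) = -21)
f(u, y) = -y - 21*u (f(u, y) = -21*u - y = -y - 21*u)
(4247 - 150)/(f(15, -59) - 4154) = (4247 - 150)/((-1*(-59) - 21*15) - 4154) = 4097/((59 - 315) - 4154) = 4097/(-256 - 4154) = 4097/(-4410) = 4097*(-1/4410) = -4097/4410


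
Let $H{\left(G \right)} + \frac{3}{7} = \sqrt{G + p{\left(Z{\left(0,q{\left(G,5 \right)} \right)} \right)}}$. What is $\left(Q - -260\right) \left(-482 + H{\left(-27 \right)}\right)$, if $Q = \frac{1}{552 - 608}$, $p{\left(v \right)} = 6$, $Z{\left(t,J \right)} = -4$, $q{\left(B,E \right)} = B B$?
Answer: $- \frac{49165743}{392} + \frac{14559 i \sqrt{21}}{56} \approx -1.2542 \cdot 10^{5} + 1191.4 i$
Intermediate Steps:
$q{\left(B,E \right)} = B^{2}$
$Q = - \frac{1}{56}$ ($Q = \frac{1}{-56} = - \frac{1}{56} \approx -0.017857$)
$H{\left(G \right)} = - \frac{3}{7} + \sqrt{6 + G}$ ($H{\left(G \right)} = - \frac{3}{7} + \sqrt{G + 6} = - \frac{3}{7} + \sqrt{6 + G}$)
$\left(Q - -260\right) \left(-482 + H{\left(-27 \right)}\right) = \left(- \frac{1}{56} - -260\right) \left(-482 - \left(\frac{3}{7} - \sqrt{6 - 27}\right)\right) = \left(- \frac{1}{56} + 260\right) \left(-482 - \left(\frac{3}{7} - \sqrt{-21}\right)\right) = \frac{14559 \left(-482 - \left(\frac{3}{7} - i \sqrt{21}\right)\right)}{56} = \frac{14559 \left(- \frac{3377}{7} + i \sqrt{21}\right)}{56} = - \frac{49165743}{392} + \frac{14559 i \sqrt{21}}{56}$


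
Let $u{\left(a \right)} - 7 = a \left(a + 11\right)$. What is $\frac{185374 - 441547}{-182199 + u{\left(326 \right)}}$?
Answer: $\frac{85391}{24110} \approx 3.5417$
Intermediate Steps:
$u{\left(a \right)} = 7 + a \left(11 + a\right)$ ($u{\left(a \right)} = 7 + a \left(a + 11\right) = 7 + a \left(11 + a\right)$)
$\frac{185374 - 441547}{-182199 + u{\left(326 \right)}} = \frac{185374 - 441547}{-182199 + \left(7 + 326^{2} + 11 \cdot 326\right)} = - \frac{256173}{-182199 + \left(7 + 106276 + 3586\right)} = - \frac{256173}{-182199 + 109869} = - \frac{256173}{-72330} = \left(-256173\right) \left(- \frac{1}{72330}\right) = \frac{85391}{24110}$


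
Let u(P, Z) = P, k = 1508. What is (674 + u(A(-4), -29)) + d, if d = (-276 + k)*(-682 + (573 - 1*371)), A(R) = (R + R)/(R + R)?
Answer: -590685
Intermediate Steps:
A(R) = 1 (A(R) = (2*R)/((2*R)) = (2*R)*(1/(2*R)) = 1)
d = -591360 (d = (-276 + 1508)*(-682 + (573 - 1*371)) = 1232*(-682 + (573 - 371)) = 1232*(-682 + 202) = 1232*(-480) = -591360)
(674 + u(A(-4), -29)) + d = (674 + 1) - 591360 = 675 - 591360 = -590685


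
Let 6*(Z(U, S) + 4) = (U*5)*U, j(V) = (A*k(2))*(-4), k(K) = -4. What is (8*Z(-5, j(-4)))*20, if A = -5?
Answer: 8080/3 ≈ 2693.3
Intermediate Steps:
j(V) = -80 (j(V) = -5*(-4)*(-4) = 20*(-4) = -80)
Z(U, S) = -4 + 5*U²/6 (Z(U, S) = -4 + ((U*5)*U)/6 = -4 + ((5*U)*U)/6 = -4 + (5*U²)/6 = -4 + 5*U²/6)
(8*Z(-5, j(-4)))*20 = (8*(-4 + (⅚)*(-5)²))*20 = (8*(-4 + (⅚)*25))*20 = (8*(-4 + 125/6))*20 = (8*(101/6))*20 = (404/3)*20 = 8080/3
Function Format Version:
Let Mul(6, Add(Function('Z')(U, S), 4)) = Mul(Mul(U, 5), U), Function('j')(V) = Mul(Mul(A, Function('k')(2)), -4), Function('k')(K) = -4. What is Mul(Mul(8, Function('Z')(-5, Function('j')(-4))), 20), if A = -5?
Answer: Rational(8080, 3) ≈ 2693.3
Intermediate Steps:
Function('j')(V) = -80 (Function('j')(V) = Mul(Mul(-5, -4), -4) = Mul(20, -4) = -80)
Function('Z')(U, S) = Add(-4, Mul(Rational(5, 6), Pow(U, 2))) (Function('Z')(U, S) = Add(-4, Mul(Rational(1, 6), Mul(Mul(U, 5), U))) = Add(-4, Mul(Rational(1, 6), Mul(Mul(5, U), U))) = Add(-4, Mul(Rational(1, 6), Mul(5, Pow(U, 2)))) = Add(-4, Mul(Rational(5, 6), Pow(U, 2))))
Mul(Mul(8, Function('Z')(-5, Function('j')(-4))), 20) = Mul(Mul(8, Add(-4, Mul(Rational(5, 6), Pow(-5, 2)))), 20) = Mul(Mul(8, Add(-4, Mul(Rational(5, 6), 25))), 20) = Mul(Mul(8, Add(-4, Rational(125, 6))), 20) = Mul(Mul(8, Rational(101, 6)), 20) = Mul(Rational(404, 3), 20) = Rational(8080, 3)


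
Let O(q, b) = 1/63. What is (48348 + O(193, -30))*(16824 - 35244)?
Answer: -18701979500/21 ≈ -8.9057e+8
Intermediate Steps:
O(q, b) = 1/63
(48348 + O(193, -30))*(16824 - 35244) = (48348 + 1/63)*(16824 - 35244) = (3045925/63)*(-18420) = -18701979500/21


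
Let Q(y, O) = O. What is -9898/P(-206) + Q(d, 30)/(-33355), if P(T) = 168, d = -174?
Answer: -4716469/80052 ≈ -58.918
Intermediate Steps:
-9898/P(-206) + Q(d, 30)/(-33355) = -9898/168 + 30/(-33355) = -9898*1/168 + 30*(-1/33355) = -707/12 - 6/6671 = -4716469/80052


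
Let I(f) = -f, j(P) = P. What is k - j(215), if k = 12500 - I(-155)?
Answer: 12130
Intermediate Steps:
k = 12345 (k = 12500 - (-1)*(-155) = 12500 - 1*155 = 12500 - 155 = 12345)
k - j(215) = 12345 - 1*215 = 12345 - 215 = 12130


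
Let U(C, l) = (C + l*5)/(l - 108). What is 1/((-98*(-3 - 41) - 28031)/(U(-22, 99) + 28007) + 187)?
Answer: 251590/46833859 ≈ 0.0053720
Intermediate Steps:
U(C, l) = (C + 5*l)/(-108 + l)
1/((-98*(-3 - 41) - 28031)/(U(-22, 99) + 28007) + 187) = 1/((-98*(-3 - 41) - 28031)/((-22 + 5*99)/(-108 + 99) + 28007) + 187) = 1/((-98*(-44) - 28031)/((-22 + 495)/(-9) + 28007) + 187) = 1/((4312 - 28031)/(-⅑*473 + 28007) + 187) = 1/(-23719/(-473/9 + 28007) + 187) = 1/(-23719/251590/9 + 187) = 1/(-23719*9/251590 + 187) = 1/(-213471/251590 + 187) = 1/(46833859/251590) = 251590/46833859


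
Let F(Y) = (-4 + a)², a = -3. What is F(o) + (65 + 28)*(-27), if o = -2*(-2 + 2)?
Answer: -2462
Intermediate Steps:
o = 0 (o = -2*0 = 0)
F(Y) = 49 (F(Y) = (-4 - 3)² = (-7)² = 49)
F(o) + (65 + 28)*(-27) = 49 + (65 + 28)*(-27) = 49 + 93*(-27) = 49 - 2511 = -2462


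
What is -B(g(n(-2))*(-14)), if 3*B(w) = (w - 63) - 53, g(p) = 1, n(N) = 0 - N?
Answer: 130/3 ≈ 43.333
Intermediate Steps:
n(N) = -N
B(w) = -116/3 + w/3 (B(w) = ((w - 63) - 53)/3 = ((-63 + w) - 53)/3 = (-116 + w)/3 = -116/3 + w/3)
-B(g(n(-2))*(-14)) = -(-116/3 + (1*(-14))/3) = -(-116/3 + (⅓)*(-14)) = -(-116/3 - 14/3) = -1*(-130/3) = 130/3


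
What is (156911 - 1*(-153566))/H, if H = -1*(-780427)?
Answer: 310477/780427 ≈ 0.39783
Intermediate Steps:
H = 780427
(156911 - 1*(-153566))/H = (156911 - 1*(-153566))/780427 = (156911 + 153566)*(1/780427) = 310477*(1/780427) = 310477/780427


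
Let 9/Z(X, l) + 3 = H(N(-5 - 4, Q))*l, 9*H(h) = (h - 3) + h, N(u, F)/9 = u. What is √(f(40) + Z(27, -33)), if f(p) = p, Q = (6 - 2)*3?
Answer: √14501578/602 ≈ 6.3257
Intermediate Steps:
Q = 12 (Q = 4*3 = 12)
N(u, F) = 9*u
H(h) = -⅓ + 2*h/9 (H(h) = ((h - 3) + h)/9 = ((-3 + h) + h)/9 = (-3 + 2*h)/9 = -⅓ + 2*h/9)
Z(X, l) = 9/(-3 - 55*l/3) (Z(X, l) = 9/(-3 + (-⅓ + 2*(9*(-5 - 4))/9)*l) = 9/(-3 + (-⅓ + 2*(9*(-9))/9)*l) = 9/(-3 + (-⅓ + (2/9)*(-81))*l) = 9/(-3 + (-⅓ - 18)*l) = 9/(-3 - 55*l/3))
√(f(40) + Z(27, -33)) = √(40 - 27/(9 + 55*(-33))) = √(40 - 27/(9 - 1815)) = √(40 - 27/(-1806)) = √(40 - 27*(-1/1806)) = √(40 + 9/602) = √(24089/602) = √14501578/602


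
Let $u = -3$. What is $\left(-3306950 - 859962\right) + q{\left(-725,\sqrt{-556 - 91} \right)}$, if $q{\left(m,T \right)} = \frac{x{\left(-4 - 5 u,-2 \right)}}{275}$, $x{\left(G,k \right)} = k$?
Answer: $- \frac{1145900802}{275} \approx -4.1669 \cdot 10^{6}$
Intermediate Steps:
$q{\left(m,T \right)} = - \frac{2}{275}$
$\left(-3306950 - 859962\right) + q{\left(-725,\sqrt{-556 - 91} \right)} = \left(-3306950 - 859962\right) - \frac{2}{275} = -4166912 - \frac{2}{275} = - \frac{1145900802}{275}$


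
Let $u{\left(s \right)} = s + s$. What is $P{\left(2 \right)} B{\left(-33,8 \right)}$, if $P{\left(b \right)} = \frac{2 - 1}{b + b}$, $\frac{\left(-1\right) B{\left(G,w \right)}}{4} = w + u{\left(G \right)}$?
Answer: $58$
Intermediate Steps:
$u{\left(s \right)} = 2 s$
$B{\left(G,w \right)} = - 8 G - 4 w$ ($B{\left(G,w \right)} = - 4 \left(w + 2 G\right) = - 8 G - 4 w$)
$P{\left(b \right)} = \frac{1}{2 b}$ ($P{\left(b \right)} = 1 \frac{1}{2 b} = \frac{1}{2 b}$)
$P{\left(2 \right)} B{\left(-33,8 \right)} = \frac{1}{2 \cdot 2} \left(\left(-8\right) \left(-33\right) - 32\right) = \frac{1}{2} \cdot \frac{1}{2} \left(264 - 32\right) = \frac{1}{4} \cdot 232 = 58$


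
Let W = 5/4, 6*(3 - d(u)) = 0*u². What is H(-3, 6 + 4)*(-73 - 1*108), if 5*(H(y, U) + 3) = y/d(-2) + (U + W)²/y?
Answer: 168511/80 ≈ 2106.4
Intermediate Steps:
d(u) = 3 (d(u) = 3 - 0*u² = 3 - ⅙*0 = 3 + 0 = 3)
W = 5/4 (W = 5*(¼) = 5/4 ≈ 1.2500)
H(y, U) = -3 + y/15 + (5/4 + U)²/(5*y) (H(y, U) = -3 + (y/3 + (U + 5/4)²/y)/5 = -3 + (y*(⅓) + (5/4 + U)²/y)/5 = -3 + (y/3 + (5/4 + U)²/y)/5 = -3 + (y/15 + (5/4 + U)²/(5*y)) = -3 + y/15 + (5/4 + U)²/(5*y))
H(-3, 6 + 4)*(-73 - 1*108) = (-3 + (1/15)*(-3) + (1/80)*(5 + 4*(6 + 4))²/(-3))*(-73 - 1*108) = (-3 - ⅕ + (1/80)*(-⅓)*(5 + 4*10)²)*(-73 - 108) = (-3 - ⅕ + (1/80)*(-⅓)*(5 + 40)²)*(-181) = (-3 - ⅕ + (1/80)*(-⅓)*45²)*(-181) = (-3 - ⅕ + (1/80)*(-⅓)*2025)*(-181) = (-3 - ⅕ - 135/16)*(-181) = -931/80*(-181) = 168511/80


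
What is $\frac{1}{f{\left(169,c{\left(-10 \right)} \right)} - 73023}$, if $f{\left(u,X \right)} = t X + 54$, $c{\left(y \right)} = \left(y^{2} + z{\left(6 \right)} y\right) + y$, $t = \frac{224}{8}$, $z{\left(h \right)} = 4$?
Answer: $- \frac{1}{71569} \approx -1.3973 \cdot 10^{-5}$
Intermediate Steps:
$t = 28$ ($t = 224 \cdot \frac{1}{8} = 28$)
$c{\left(y \right)} = y^{2} + 5 y$ ($c{\left(y \right)} = \left(y^{2} + 4 y\right) + y = y^{2} + 5 y$)
$f{\left(u,X \right)} = 54 + 28 X$ ($f{\left(u,X \right)} = 28 X + 54 = 54 + 28 X$)
$\frac{1}{f{\left(169,c{\left(-10 \right)} \right)} - 73023} = \frac{1}{\left(54 + 28 \left(- 10 \left(5 - 10\right)\right)\right) - 73023} = \frac{1}{\left(54 + 28 \left(\left(-10\right) \left(-5\right)\right)\right) - 73023} = \frac{1}{\left(54 + 28 \cdot 50\right) - 73023} = \frac{1}{\left(54 + 1400\right) - 73023} = \frac{1}{1454 - 73023} = \frac{1}{-71569} = - \frac{1}{71569}$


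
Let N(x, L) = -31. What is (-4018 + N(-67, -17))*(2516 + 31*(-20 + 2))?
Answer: -7927942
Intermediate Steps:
(-4018 + N(-67, -17))*(2516 + 31*(-20 + 2)) = (-4018 - 31)*(2516 + 31*(-20 + 2)) = -4049*(2516 + 31*(-18)) = -4049*(2516 - 558) = -4049*1958 = -7927942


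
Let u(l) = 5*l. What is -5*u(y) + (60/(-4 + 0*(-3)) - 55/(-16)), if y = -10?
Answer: 3815/16 ≈ 238.44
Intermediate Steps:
-5*u(y) + (60/(-4 + 0*(-3)) - 55/(-16)) = -25*(-10) + (60/(-4 + 0*(-3)) - 55/(-16)) = -5*(-50) + (60/(-4 + 0) - 55*(-1/16)) = 250 + (60/(-4) + 55/16) = 250 + (60*(-¼) + 55/16) = 250 + (-15 + 55/16) = 250 - 185/16 = 3815/16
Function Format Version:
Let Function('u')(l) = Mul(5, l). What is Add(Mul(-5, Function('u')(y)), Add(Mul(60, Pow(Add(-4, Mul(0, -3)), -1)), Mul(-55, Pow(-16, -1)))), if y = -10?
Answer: Rational(3815, 16) ≈ 238.44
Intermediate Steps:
Add(Mul(-5, Function('u')(y)), Add(Mul(60, Pow(Add(-4, Mul(0, -3)), -1)), Mul(-55, Pow(-16, -1)))) = Add(Mul(-5, Mul(5, -10)), Add(Mul(60, Pow(Add(-4, Mul(0, -3)), -1)), Mul(-55, Pow(-16, -1)))) = Add(Mul(-5, -50), Add(Mul(60, Pow(Add(-4, 0), -1)), Mul(-55, Rational(-1, 16)))) = Add(250, Add(Mul(60, Pow(-4, -1)), Rational(55, 16))) = Add(250, Add(Mul(60, Rational(-1, 4)), Rational(55, 16))) = Add(250, Add(-15, Rational(55, 16))) = Add(250, Rational(-185, 16)) = Rational(3815, 16)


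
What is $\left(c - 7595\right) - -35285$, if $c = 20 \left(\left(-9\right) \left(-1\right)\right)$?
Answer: $27870$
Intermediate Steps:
$c = 180$ ($c = 20 \cdot 9 = 180$)
$\left(c - 7595\right) - -35285 = \left(180 - 7595\right) - -35285 = \left(180 - 7595\right) + 35285 = -7415 + 35285 = 27870$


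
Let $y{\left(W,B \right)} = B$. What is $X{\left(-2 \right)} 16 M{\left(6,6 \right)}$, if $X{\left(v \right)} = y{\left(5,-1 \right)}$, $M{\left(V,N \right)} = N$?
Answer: $-96$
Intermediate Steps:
$X{\left(v \right)} = -1$
$X{\left(-2 \right)} 16 M{\left(6,6 \right)} = \left(-1\right) 16 \cdot 6 = \left(-16\right) 6 = -96$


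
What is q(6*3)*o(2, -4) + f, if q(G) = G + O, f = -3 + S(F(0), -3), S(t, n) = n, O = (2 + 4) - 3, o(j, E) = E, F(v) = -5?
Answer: -90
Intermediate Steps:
O = 3 (O = 6 - 3 = 3)
f = -6 (f = -3 - 3 = -6)
q(G) = 3 + G (q(G) = G + 3 = 3 + G)
q(6*3)*o(2, -4) + f = (3 + 6*3)*(-4) - 6 = (3 + 18)*(-4) - 6 = 21*(-4) - 6 = -84 - 6 = -90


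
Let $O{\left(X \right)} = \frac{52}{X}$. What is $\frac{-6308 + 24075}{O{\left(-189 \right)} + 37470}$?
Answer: $\frac{3357963}{7081778} \approx 0.47417$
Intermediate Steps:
$\frac{-6308 + 24075}{O{\left(-189 \right)} + 37470} = \frac{-6308 + 24075}{\frac{52}{-189} + 37470} = \frac{17767}{52 \left(- \frac{1}{189}\right) + 37470} = \frac{17767}{- \frac{52}{189} + 37470} = \frac{17767}{\frac{7081778}{189}} = 17767 \cdot \frac{189}{7081778} = \frac{3357963}{7081778}$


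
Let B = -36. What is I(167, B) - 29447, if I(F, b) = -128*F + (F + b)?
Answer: -50692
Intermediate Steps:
I(F, b) = b - 127*F
I(167, B) - 29447 = (-36 - 127*167) - 29447 = (-36 - 21209) - 29447 = -21245 - 29447 = -50692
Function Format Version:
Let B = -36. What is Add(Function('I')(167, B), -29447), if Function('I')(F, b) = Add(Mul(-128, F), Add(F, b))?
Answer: -50692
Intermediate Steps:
Function('I')(F, b) = Add(b, Mul(-127, F))
Add(Function('I')(167, B), -29447) = Add(Add(-36, Mul(-127, 167)), -29447) = Add(Add(-36, -21209), -29447) = Add(-21245, -29447) = -50692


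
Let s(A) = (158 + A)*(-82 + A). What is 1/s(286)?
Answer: 1/90576 ≈ 1.1040e-5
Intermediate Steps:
s(A) = (-82 + A)*(158 + A)
1/s(286) = 1/(-12956 + 286² + 76*286) = 1/(-12956 + 81796 + 21736) = 1/90576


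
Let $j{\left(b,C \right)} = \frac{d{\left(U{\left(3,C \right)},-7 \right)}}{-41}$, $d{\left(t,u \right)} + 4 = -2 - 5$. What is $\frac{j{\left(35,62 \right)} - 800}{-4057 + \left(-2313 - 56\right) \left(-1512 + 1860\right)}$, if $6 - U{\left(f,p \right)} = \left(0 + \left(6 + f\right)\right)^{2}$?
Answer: $\frac{32789}{33967229} \approx 0.00096531$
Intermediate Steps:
$U{\left(f,p \right)} = 6 - \left(6 + f\right)^{2}$ ($U{\left(f,p \right)} = 6 - \left(0 + \left(6 + f\right)\right)^{2} = 6 - \left(6 + f\right)^{2}$)
$d{\left(t,u \right)} = -11$ ($d{\left(t,u \right)} = -4 - 7 = -11$)
$j{\left(b,C \right)} = \frac{11}{41}$ ($j{\left(b,C \right)} = - \frac{11}{-41} = \left(-11\right) \left(- \frac{1}{41}\right) = \frac{11}{41}$)
$\frac{j{\left(35,62 \right)} - 800}{-4057 + \left(-2313 - 56\right) \left(-1512 + 1860\right)} = \frac{\frac{11}{41} - 800}{-4057 + \left(-2313 - 56\right) \left(-1512 + 1860\right)} = - \frac{32789}{41 \left(-4057 - 824412\right)} = - \frac{32789}{41 \left(-828469\right)} = \left(- \frac{32789}{41}\right) \left(- \frac{1}{828469}\right) = \frac{32789}{33967229}$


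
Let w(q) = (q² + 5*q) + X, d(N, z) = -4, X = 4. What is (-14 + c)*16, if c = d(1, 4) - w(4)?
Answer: -928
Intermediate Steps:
w(q) = 4 + q² + 5*q (w(q) = (q² + 5*q) + 4 = 4 + q² + 5*q)
c = -44 (c = -4 - (4 + 4² + 5*4) = -4 - (4 + 16 + 20) = -4 - 1*40 = -4 - 40 = -44)
(-14 + c)*16 = (-14 - 44)*16 = -58*16 = -928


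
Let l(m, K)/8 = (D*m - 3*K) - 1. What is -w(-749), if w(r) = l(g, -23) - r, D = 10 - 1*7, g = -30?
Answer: -573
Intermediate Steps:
D = 3 (D = 10 - 7 = 3)
l(m, K) = -8 - 24*K + 24*m (l(m, K) = 8*((3*m - 3*K) - 1) = 8*((-3*K + 3*m) - 1) = 8*(-1 - 3*K + 3*m) = -8 - 24*K + 24*m)
w(r) = -176 - r (w(r) = (-8 - 24*(-23) + 24*(-30)) - r = (-8 + 552 - 720) - r = -176 - r)
-w(-749) = -(-176 - 1*(-749)) = -(-176 + 749) = -1*573 = -573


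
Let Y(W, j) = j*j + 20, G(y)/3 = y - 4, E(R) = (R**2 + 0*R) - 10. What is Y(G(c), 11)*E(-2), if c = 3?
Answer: -846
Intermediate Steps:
E(R) = -10 + R**2 (E(R) = (R**2 + 0) - 10 = R**2 - 10 = -10 + R**2)
G(y) = -12 + 3*y (G(y) = 3*(y - 4) = 3*(-4 + y) = -12 + 3*y)
Y(W, j) = 20 + j**2 (Y(W, j) = j**2 + 20 = 20 + j**2)
Y(G(c), 11)*E(-2) = (20 + 11**2)*(-10 + (-2)**2) = (20 + 121)*(-10 + 4) = 141*(-6) = -846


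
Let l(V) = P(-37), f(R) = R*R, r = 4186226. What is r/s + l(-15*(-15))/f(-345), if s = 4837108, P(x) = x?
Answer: 249043288327/287868389850 ≈ 0.86513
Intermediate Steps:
f(R) = R**2
l(V) = -37
r/s + l(-15*(-15))/f(-345) = 4186226/4837108 - 37/((-345)**2) = 4186226*(1/4837108) - 37/119025 = 2093113/2418554 - 37*1/119025 = 2093113/2418554 - 37/119025 = 249043288327/287868389850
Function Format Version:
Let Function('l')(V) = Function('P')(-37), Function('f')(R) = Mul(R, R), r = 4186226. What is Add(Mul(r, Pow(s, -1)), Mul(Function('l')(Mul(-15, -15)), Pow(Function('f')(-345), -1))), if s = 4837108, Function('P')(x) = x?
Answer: Rational(249043288327, 287868389850) ≈ 0.86513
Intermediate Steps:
Function('f')(R) = Pow(R, 2)
Function('l')(V) = -37
Add(Mul(r, Pow(s, -1)), Mul(Function('l')(Mul(-15, -15)), Pow(Function('f')(-345), -1))) = Add(Mul(4186226, Pow(4837108, -1)), Mul(-37, Pow(Pow(-345, 2), -1))) = Add(Mul(4186226, Rational(1, 4837108)), Mul(-37, Pow(119025, -1))) = Add(Rational(2093113, 2418554), Mul(-37, Rational(1, 119025))) = Add(Rational(2093113, 2418554), Rational(-37, 119025)) = Rational(249043288327, 287868389850)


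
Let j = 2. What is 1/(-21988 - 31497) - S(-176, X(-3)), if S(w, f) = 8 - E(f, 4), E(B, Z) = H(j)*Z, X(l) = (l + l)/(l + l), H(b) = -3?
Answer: -1069701/53485 ≈ -20.000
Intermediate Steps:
X(l) = 1 (X(l) = (2*l)/((2*l)) = (2*l)*(1/(2*l)) = 1)
E(B, Z) = -3*Z
S(w, f) = 20 (S(w, f) = 8 - (-3)*4 = 8 - 1*(-12) = 8 + 12 = 20)
1/(-21988 - 31497) - S(-176, X(-3)) = 1/(-21988 - 31497) - 1*20 = 1/(-53485) - 20 = -1/53485 - 20 = -1069701/53485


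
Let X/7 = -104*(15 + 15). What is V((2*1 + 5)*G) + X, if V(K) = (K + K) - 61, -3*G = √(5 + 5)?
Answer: -21901 - 14*√10/3 ≈ -21916.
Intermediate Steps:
X = -21840 (X = 7*(-104*(15 + 15)) = 7*(-104*30) = 7*(-13*240) = 7*(-3120) = -21840)
G = -√10/3 (G = -√(5 + 5)/3 = -√10/3 ≈ -1.0541)
V(K) = -61 + 2*K (V(K) = 2*K - 61 = -61 + 2*K)
V((2*1 + 5)*G) + X = (-61 + 2*((2*1 + 5)*(-√10/3))) - 21840 = (-61 + 2*((2 + 5)*(-√10/3))) - 21840 = (-61 + 2*(7*(-√10/3))) - 21840 = (-61 + 2*(-7*√10/3)) - 21840 = (-61 - 14*√10/3) - 21840 = -21901 - 14*√10/3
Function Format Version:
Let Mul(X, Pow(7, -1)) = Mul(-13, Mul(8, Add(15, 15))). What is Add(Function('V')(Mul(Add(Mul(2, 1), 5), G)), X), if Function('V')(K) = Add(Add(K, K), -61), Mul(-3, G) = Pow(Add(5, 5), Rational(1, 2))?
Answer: Add(-21901, Mul(Rational(-14, 3), Pow(10, Rational(1, 2)))) ≈ -21916.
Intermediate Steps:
X = -21840 (X = Mul(7, Mul(-13, Mul(8, Add(15, 15)))) = Mul(7, Mul(-13, Mul(8, 30))) = Mul(7, Mul(-13, 240)) = Mul(7, -3120) = -21840)
G = Mul(Rational(-1, 3), Pow(10, Rational(1, 2))) (G = Mul(Rational(-1, 3), Pow(Add(5, 5), Rational(1, 2))) = Mul(Rational(-1, 3), Pow(10, Rational(1, 2))) ≈ -1.0541)
Function('V')(K) = Add(-61, Mul(2, K)) (Function('V')(K) = Add(Mul(2, K), -61) = Add(-61, Mul(2, K)))
Add(Function('V')(Mul(Add(Mul(2, 1), 5), G)), X) = Add(Add(-61, Mul(2, Mul(Add(Mul(2, 1), 5), Mul(Rational(-1, 3), Pow(10, Rational(1, 2)))))), -21840) = Add(Add(-61, Mul(2, Mul(Add(2, 5), Mul(Rational(-1, 3), Pow(10, Rational(1, 2)))))), -21840) = Add(Add(-61, Mul(2, Mul(7, Mul(Rational(-1, 3), Pow(10, Rational(1, 2)))))), -21840) = Add(Add(-61, Mul(2, Mul(Rational(-7, 3), Pow(10, Rational(1, 2))))), -21840) = Add(Add(-61, Mul(Rational(-14, 3), Pow(10, Rational(1, 2)))), -21840) = Add(-21901, Mul(Rational(-14, 3), Pow(10, Rational(1, 2))))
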